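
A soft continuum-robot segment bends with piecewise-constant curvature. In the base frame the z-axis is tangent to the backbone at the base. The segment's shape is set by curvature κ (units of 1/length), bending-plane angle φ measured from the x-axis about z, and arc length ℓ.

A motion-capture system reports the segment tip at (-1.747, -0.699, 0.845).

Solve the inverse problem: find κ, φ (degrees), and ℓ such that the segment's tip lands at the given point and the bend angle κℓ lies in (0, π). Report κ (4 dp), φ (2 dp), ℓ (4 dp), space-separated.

0.8845 201.81 2.5974

ρ = √(x²+y²) = √(-1.747² + -0.699²) = 1.88165
φ = atan2(y, x) mod 360° = atan2(-0.699, -1.747) = 201.8071°
|p|² = ρ² + z² = 1.88165² + 0.845² = 4.25464
κ = 2ρ / |p|² = 2×1.88165 / 4.25464 = 0.88452
θ = 2·atan2(ρ, z) = 2·atan2(1.88165, 0.845) = 2.29743 rad
ℓ = θ/κ = 2.29743/0.88452 = 2.59738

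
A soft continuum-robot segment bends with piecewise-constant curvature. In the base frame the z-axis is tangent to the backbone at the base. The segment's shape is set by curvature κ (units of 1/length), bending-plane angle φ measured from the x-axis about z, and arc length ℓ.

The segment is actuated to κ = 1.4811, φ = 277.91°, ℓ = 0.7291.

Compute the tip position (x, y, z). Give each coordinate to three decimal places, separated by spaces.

0.049 -0.353 0.595

θ = κ·ℓ = 1.4811 × 0.7291 = 1.07987 rad
ρ = (1 − cos θ)/κ = (1 − 0.47144)/1.4811 = 0.35687
z = sin θ / κ = 0.88190/1.4811 = 0.59543
x = ρ cos φ = 0.35687 × cos(277.91°) = 0.04911
y = ρ sin φ = 0.35687 × sin(277.91°) = -0.35347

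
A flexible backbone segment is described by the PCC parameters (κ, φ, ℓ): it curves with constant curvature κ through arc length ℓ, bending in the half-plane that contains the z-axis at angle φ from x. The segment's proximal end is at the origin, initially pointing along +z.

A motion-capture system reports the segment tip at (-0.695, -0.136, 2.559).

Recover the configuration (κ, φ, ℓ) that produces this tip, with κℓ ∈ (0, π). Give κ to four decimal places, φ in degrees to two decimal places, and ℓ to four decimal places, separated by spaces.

0.2009 191.07 2.6877

ρ = √(x²+y²) = √(-0.695² + -0.136²) = 0.70818
φ = atan2(y, x) mod 360° = atan2(-0.136, -0.695) = 191.0719°
|p|² = ρ² + z² = 0.70818² + 2.559² = 7.05000
κ = 2ρ / |p|² = 2×0.70818 / 7.05000 = 0.20090
θ = 2·atan2(ρ, z) = 2·atan2(0.70818, 2.559) = 0.53997 rad
ℓ = θ/κ = 0.53997/0.20090 = 2.68772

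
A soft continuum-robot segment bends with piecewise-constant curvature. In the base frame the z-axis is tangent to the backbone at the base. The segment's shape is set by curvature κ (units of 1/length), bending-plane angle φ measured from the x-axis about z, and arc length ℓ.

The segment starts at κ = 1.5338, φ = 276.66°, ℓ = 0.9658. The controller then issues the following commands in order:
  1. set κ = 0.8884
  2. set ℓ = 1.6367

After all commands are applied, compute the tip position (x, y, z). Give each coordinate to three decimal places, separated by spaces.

0.115 -0.988 1.118

initial: κ=1.5338, φ=276.66°, ℓ=0.9658
cmd 1: set κ=0.8884 → (κ,φ,ℓ)=(0.8884,276.66°,0.9658) → tip=(0.0452,-0.3869,0.8516)
cmd 2: set ℓ=1.6367 → (κ,φ,ℓ)=(0.8884,276.66°,1.6367) → tip=(0.1153,-0.9878,1.1180)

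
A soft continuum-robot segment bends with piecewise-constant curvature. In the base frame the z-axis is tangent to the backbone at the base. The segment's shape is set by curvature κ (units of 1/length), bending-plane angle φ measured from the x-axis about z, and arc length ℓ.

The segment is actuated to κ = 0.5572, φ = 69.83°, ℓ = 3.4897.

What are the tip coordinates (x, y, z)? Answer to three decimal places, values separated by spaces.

0.845 2.300 1.671

θ = κ·ℓ = 0.5572 × 3.4897 = 1.94446 rad
ρ = (1 − cos θ)/κ = (1 − -0.36503)/0.5572 = 2.44980
z = sin θ / κ = 0.93100/0.5572 = 1.67085
x = ρ cos φ = 2.44980 × cos(69.83°) = 0.84471
y = ρ sin φ = 2.44980 × sin(69.83°) = 2.29956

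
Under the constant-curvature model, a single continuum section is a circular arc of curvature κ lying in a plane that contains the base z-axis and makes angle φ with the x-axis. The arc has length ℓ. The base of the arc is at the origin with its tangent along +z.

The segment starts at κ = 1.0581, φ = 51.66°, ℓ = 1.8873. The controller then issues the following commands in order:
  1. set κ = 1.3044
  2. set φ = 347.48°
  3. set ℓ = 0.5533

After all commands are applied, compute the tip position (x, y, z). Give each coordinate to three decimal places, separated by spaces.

0.187 -0.041 0.507

initial: κ=1.0581, φ=51.66°, ℓ=1.8873
cmd 1: set κ=1.3044 → (κ,φ,ℓ)=(1.3044,51.66°,1.8873) → tip=(0.8454,1.0689,0.4819)
cmd 2: set φ=347.48° → (κ,φ,ℓ)=(1.3044,347.48°,1.8873) → tip=(1.3304,-0.2954,0.4819)
cmd 3: set ℓ=0.5533 → (κ,φ,ℓ)=(1.3044,347.48°,0.5533) → tip=(0.1866,-0.0414,0.5065)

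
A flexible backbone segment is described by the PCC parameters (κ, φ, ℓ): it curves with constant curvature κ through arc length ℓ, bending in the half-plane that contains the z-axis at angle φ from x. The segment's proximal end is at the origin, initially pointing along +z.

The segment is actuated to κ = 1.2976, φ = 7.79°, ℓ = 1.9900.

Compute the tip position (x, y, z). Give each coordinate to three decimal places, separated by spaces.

1.411 0.193 0.409

θ = κ·ℓ = 1.2976 × 1.9900 = 2.58222 rad
ρ = (1 − cos θ)/κ = (1 − -0.84759)/1.2976 = 1.42385
z = sin θ / κ = 0.53065/1.2976 = 0.40895
x = ρ cos φ = 1.42385 × cos(7.79°) = 1.41071
y = ρ sin φ = 1.42385 × sin(7.79°) = 0.19299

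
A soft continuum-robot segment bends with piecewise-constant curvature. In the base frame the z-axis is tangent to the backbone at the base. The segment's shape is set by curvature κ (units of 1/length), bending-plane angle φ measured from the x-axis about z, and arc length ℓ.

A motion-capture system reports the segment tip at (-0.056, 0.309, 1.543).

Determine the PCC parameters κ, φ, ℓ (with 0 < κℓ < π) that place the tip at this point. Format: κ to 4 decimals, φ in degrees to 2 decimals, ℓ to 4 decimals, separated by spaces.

ρ = √(x²+y²) = √(-0.056² + 0.309²) = 0.31403
φ = atan2(y, x) mod 360° = atan2(0.309, -0.056) = 100.2722°
|p|² = ρ² + z² = 0.31403² + 1.543² = 2.47947
κ = 2ρ / |p|² = 2×0.31403 / 2.47947 = 0.25331
θ = 2·atan2(ρ, z) = 2·atan2(0.31403, 1.543) = 0.40156 rad
ℓ = θ/κ = 0.40156/0.25331 = 1.58526

0.2533 100.27 1.5853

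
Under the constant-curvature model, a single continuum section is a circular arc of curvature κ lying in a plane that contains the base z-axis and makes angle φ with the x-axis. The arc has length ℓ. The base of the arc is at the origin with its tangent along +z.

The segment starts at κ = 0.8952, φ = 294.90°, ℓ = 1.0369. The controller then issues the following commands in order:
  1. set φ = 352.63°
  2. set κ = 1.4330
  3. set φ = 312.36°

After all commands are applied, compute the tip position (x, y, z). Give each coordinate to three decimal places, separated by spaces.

0.430 -0.472 0.695

initial: κ=0.8952, φ=294.90°, ℓ=1.0369
cmd 1: set φ=352.63° → (κ,φ,ℓ)=(0.8952,352.63°,1.0369) → tip=(0.4440,-0.0574,0.8943)
cmd 2: set κ=1.4330 → (κ,φ,ℓ)=(1.4330,352.63°,1.0369) → tip=(0.6334,-0.0819,0.6953)
cmd 3: set φ=312.36° → (κ,φ,ℓ)=(1.4330,312.36°,1.0369) → tip=(0.4303,-0.4719,0.6953)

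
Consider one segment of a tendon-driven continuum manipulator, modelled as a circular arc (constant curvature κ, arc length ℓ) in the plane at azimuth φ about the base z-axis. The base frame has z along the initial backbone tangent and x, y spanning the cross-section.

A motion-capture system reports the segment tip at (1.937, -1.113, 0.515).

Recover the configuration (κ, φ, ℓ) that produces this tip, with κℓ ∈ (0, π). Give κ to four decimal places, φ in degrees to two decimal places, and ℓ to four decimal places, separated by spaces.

0.8501 330.12 3.1626

ρ = √(x²+y²) = √(1.937² + -1.113²) = 2.23400
φ = atan2(y, x) mod 360° = atan2(-1.113, 1.937) = 330.1183°
|p|² = ρ² + z² = 2.23400² + 0.515² = 5.25596
κ = 2ρ / |p|² = 2×2.23400 / 5.25596 = 0.85008
θ = 2·atan2(ρ, z) = 2·atan2(2.23400, 0.515) = 2.68845 rad
ℓ = θ/κ = 2.68845/0.85008 = 3.16258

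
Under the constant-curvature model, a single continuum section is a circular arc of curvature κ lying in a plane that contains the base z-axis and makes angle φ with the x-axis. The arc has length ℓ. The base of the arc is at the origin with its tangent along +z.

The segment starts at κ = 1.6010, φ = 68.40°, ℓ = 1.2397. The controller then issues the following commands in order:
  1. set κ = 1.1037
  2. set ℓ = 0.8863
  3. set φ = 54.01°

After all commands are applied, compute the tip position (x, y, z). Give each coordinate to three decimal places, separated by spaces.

0.235 0.324 0.752

initial: κ=1.6010, φ=68.40°, ℓ=1.2397
cmd 1: set κ=1.1037 → (κ,φ,ℓ)=(1.1037,68.40°,1.2397) → tip=(0.2664,0.6730,0.8875)
cmd 2: set ℓ=0.8863 → (κ,φ,ℓ)=(1.1037,68.40°,0.8863) → tip=(0.1473,0.3719,0.7516)
cmd 3: set φ=54.01° → (κ,φ,ℓ)=(1.1037,54.01°,0.8863) → tip=(0.2351,0.3237,0.7516)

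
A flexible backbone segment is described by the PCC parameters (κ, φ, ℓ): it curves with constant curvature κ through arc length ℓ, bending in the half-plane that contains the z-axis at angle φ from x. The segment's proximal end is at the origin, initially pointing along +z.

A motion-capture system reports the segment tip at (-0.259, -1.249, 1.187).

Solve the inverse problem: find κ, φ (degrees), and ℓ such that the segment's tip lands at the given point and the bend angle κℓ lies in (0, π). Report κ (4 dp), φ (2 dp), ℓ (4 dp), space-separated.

ρ = √(x²+y²) = √(-0.259² + -1.249²) = 1.27557
φ = atan2(y, x) mod 360° = atan2(-1.249, -0.259) = 258.2848°
|p|² = ρ² + z² = 1.27557² + 1.187² = 3.03605
κ = 2ρ / |p|² = 2×1.27557 / 3.03605 = 0.84028
θ = 2·atan2(ρ, z) = 2·atan2(1.27557, 1.187) = 1.64270 rad
ℓ = θ/κ = 1.64270/0.84028 = 1.95494

0.8403 258.28 1.9549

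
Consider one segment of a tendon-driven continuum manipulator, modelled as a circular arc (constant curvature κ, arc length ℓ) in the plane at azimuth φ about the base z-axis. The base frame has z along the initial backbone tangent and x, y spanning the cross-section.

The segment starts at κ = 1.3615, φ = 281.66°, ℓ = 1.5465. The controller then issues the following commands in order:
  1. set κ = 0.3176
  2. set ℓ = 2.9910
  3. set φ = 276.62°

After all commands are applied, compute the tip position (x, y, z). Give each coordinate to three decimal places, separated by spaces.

initial: κ=1.3615, φ=281.66°, ℓ=1.5465
cmd 1: set κ=0.3176 → (κ,φ,ℓ)=(0.3176,281.66°,1.5465) → tip=(0.0752,-0.3645,1.4851)
cmd 2: set ℓ=2.9910 → (κ,φ,ℓ)=(0.3176,281.66°,2.9910) → tip=(0.2662,-1.2898,2.5610)
cmd 3: set φ=276.62° → (κ,φ,ℓ)=(0.3176,276.62°,2.9910) → tip=(0.1518,-1.3082,2.5610)

0.152 -1.308 2.561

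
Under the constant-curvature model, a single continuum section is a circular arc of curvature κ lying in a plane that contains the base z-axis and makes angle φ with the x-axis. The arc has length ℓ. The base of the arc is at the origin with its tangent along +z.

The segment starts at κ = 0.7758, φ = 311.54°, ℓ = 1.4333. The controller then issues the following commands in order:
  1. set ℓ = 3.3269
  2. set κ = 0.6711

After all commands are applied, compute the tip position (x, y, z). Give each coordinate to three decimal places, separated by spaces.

1.595 -1.801 1.175

initial: κ=0.7758, φ=311.54°, ℓ=1.4333
cmd 1: set ℓ=3.3269 → (κ,φ,ℓ)=(0.7758,311.54°,3.3269) → tip=(1.5787,-1.7819,0.6853)
cmd 2: set κ=0.6711 → (κ,φ,ℓ)=(0.6711,311.54°,3.3269) → tip=(1.5955,-1.8008,1.1754)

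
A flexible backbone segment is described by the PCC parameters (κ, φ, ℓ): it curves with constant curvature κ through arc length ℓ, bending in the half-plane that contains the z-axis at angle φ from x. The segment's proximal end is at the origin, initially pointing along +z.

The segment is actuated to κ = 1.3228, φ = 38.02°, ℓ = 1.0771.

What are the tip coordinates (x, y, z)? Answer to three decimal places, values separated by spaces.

0.509 0.398 0.748

θ = κ·ℓ = 1.3228 × 1.0771 = 1.42479 rad
ρ = (1 − cos θ)/κ = (1 − 0.14549)/1.3228 = 0.64599
z = sin θ / κ = 0.98936/1.3228 = 0.74793
x = ρ cos φ = 0.64599 × cos(38.02°) = 0.50890
y = ρ sin φ = 0.64599 × sin(38.02°) = 0.39789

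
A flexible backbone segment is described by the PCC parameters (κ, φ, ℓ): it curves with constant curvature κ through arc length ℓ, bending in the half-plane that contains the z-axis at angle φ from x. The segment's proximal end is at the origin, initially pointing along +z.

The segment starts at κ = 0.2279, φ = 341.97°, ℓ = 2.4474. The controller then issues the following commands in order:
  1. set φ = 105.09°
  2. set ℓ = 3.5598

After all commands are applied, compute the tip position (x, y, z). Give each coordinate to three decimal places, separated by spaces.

initial: κ=0.2279, φ=341.97°, ℓ=2.4474
cmd 1: set φ=105.09° → (κ,φ,ℓ)=(0.2279,105.09°,2.4474) → tip=(-0.1731,0.6421,2.3225)
cmd 2: set ℓ=3.5598 → (κ,φ,ℓ)=(0.2279,105.09°,3.5598) → tip=(-0.3558,1.3194,3.1820)

-0.356 1.319 3.182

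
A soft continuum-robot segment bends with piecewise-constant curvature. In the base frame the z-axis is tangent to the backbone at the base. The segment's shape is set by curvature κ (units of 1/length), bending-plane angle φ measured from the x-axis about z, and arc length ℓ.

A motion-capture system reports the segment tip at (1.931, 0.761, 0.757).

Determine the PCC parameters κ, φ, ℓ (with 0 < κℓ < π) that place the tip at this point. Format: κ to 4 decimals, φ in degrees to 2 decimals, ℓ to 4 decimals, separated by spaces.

ρ = √(x²+y²) = √(1.931² + 0.761²) = 2.07554
φ = atan2(y, x) mod 360° = atan2(0.761, 1.931) = 21.5092°
|p|² = ρ² + z² = 2.07554² + 0.757² = 4.88093
κ = 2ρ / |p|² = 2×2.07554 / 4.88093 = 0.85047
θ = 2·atan2(ρ, z) = 2·atan2(2.07554, 0.757) = 2.44213 rad
ℓ = θ/κ = 2.44213/0.85047 = 2.87151

0.8505 21.51 2.8715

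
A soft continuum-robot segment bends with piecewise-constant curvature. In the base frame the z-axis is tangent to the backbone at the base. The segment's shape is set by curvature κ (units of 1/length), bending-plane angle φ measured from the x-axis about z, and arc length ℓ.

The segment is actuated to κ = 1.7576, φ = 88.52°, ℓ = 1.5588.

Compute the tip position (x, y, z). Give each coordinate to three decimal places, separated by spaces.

0.028 1.092 0.223

θ = κ·ℓ = 1.7576 × 1.5588 = 2.73975 rad
ρ = (1 − cos θ)/κ = (1 − -0.92034)/1.7576 = 1.09259
z = sin θ / κ = 0.39112/1.7576 = 0.22253
x = ρ cos φ = 1.09259 × cos(88.52°) = 0.02822
y = ρ sin φ = 1.09259 × sin(88.52°) = 1.09223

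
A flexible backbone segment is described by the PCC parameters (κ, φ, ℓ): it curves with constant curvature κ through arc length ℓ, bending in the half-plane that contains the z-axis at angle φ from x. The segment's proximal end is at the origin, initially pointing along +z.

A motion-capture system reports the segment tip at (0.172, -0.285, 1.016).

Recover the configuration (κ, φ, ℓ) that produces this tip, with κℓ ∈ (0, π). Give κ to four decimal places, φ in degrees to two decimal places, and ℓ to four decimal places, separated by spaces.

ρ = √(x²+y²) = √(0.172² + -0.285²) = 0.33288
φ = atan2(y, x) mod 360° = atan2(-0.285, 0.172) = 301.1113°
|p|² = ρ² + z² = 0.33288² + 1.016² = 1.14306
κ = 2ρ / |p|² = 2×0.33288 / 1.14306 = 0.58243
θ = 2·atan2(ρ, z) = 2·atan2(0.33288, 1.016) = 0.63323 rad
ℓ = θ/κ = 0.63323/0.58243 = 1.08722

0.5824 301.11 1.0872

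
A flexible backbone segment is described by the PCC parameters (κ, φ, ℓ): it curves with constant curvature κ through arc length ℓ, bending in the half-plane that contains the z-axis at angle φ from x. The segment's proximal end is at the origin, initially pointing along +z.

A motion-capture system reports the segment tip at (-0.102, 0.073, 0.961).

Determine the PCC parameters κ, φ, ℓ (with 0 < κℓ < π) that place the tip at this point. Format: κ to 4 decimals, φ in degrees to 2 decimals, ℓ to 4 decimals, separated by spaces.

0.2671 144.41 0.9719

ρ = √(x²+y²) = √(-0.102² + 0.073²) = 0.12543
φ = atan2(y, x) mod 360° = atan2(0.073, -0.102) = 144.4092°
|p|² = ρ² + z² = 0.12543² + 0.961² = 0.93925
κ = 2ρ / |p|² = 2×0.12543 / 0.93925 = 0.26709
θ = 2·atan2(ρ, z) = 2·atan2(0.12543, 0.961) = 0.25958 rad
ℓ = θ/κ = 0.25958/0.26709 = 0.97188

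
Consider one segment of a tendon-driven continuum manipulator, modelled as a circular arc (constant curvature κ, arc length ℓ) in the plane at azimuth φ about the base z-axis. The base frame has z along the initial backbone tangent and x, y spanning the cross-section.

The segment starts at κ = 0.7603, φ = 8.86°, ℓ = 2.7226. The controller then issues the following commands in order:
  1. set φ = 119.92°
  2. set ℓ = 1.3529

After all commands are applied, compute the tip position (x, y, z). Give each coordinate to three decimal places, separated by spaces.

-0.318 0.552 1.127

initial: κ=0.7603, φ=8.86°, ℓ=2.7226
cmd 1: set φ=119.92° → (κ,φ,ℓ)=(0.7603,119.92°,2.7226) → tip=(-0.9701,1.6857,1.1548)
cmd 2: set ℓ=1.3529 → (κ,φ,ℓ)=(0.7603,119.92°,1.3529) → tip=(-0.3175,0.5517,1.1266)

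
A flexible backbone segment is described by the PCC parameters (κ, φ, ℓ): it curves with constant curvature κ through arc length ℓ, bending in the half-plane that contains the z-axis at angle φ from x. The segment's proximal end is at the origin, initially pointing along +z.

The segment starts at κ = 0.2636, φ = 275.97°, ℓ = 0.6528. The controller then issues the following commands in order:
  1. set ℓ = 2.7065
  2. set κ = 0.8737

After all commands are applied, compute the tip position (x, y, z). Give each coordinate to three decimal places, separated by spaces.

initial: κ=0.2636, φ=275.97°, ℓ=0.6528
cmd 1: set ℓ=2.7065 → (κ,φ,ℓ)=(0.2636,275.97°,2.7065) → tip=(0.0962,-0.9202,2.4827)
cmd 2: set κ=0.8737 → (κ,φ,ℓ)=(0.8737,275.97°,2.7065) → tip=(0.2039,-1.9501,0.8024)

0.204 -1.950 0.802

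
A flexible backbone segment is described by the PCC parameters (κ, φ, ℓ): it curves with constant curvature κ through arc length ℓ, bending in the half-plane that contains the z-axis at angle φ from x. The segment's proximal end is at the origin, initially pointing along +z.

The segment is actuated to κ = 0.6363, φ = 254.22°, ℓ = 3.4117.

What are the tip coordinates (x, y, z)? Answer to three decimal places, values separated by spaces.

θ = κ·ℓ = 0.6363 × 3.4117 = 2.17086 rad
ρ = (1 − cos θ)/κ = (1 − -0.56470)/0.6363 = 2.45906
z = sin θ / κ = 0.82530/0.6363 = 1.29702
x = ρ cos φ = 2.45906 × cos(254.22°) = -0.66873
y = ρ sin φ = 2.45906 × sin(254.22°) = -2.36638

-0.669 -2.366 1.297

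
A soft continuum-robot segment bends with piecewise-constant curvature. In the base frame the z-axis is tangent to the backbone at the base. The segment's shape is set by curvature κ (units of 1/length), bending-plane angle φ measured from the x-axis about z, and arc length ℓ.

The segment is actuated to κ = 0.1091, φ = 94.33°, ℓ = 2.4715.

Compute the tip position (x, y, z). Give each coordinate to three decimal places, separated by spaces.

-0.025 0.330 2.442

θ = κ·ℓ = 0.1091 × 2.4715 = 0.26964 rad
ρ = (1 − cos θ)/κ = (1 − 0.96387)/0.1091 = 0.33119
z = sin θ / κ = 0.26639/0.1091 = 2.44166
x = ρ cos φ = 0.33119 × cos(94.33°) = -0.02501
y = ρ sin φ = 0.33119 × sin(94.33°) = 0.33025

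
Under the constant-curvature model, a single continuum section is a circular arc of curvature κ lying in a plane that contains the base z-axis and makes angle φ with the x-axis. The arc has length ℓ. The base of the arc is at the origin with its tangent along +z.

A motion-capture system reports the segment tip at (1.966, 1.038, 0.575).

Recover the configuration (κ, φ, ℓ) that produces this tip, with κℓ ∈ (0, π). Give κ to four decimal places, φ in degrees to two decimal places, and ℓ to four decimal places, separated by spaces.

ρ = √(x²+y²) = √(1.966² + 1.038²) = 2.22320
φ = atan2(y, x) mod 360° = atan2(1.038, 1.966) = 27.8330°
|p|² = ρ² + z² = 2.22320² + 0.575² = 5.27322
κ = 2ρ / |p|² = 2×2.22320 / 5.27322 = 0.84320
θ = 2·atan2(ρ, z) = 2·atan2(2.22320, 0.575) = 2.63541 rad
ℓ = θ/κ = 2.63541/0.84320 = 3.12548

0.8432 27.83 3.1255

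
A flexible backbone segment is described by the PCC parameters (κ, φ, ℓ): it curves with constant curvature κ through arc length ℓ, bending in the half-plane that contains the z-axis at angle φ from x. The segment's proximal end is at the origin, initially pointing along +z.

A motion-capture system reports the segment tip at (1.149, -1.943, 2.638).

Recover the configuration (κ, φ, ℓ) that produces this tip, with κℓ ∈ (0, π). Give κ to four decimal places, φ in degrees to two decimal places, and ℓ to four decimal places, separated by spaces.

0.3745 300.60 3.7797

ρ = √(x²+y²) = √(1.149² + -1.943²) = 2.25731
φ = atan2(y, x) mod 360° = atan2(-1.943, 1.149) = 300.5981°
|p|² = ρ² + z² = 2.25731² + 2.638² = 12.05449
κ = 2ρ / |p|² = 2×2.25731 / 12.05449 = 0.37452
θ = 2·atan2(ρ, z) = 2·atan2(2.25731, 2.638) = 1.41558 rad
ℓ = θ/κ = 1.41558/0.37452 = 3.77973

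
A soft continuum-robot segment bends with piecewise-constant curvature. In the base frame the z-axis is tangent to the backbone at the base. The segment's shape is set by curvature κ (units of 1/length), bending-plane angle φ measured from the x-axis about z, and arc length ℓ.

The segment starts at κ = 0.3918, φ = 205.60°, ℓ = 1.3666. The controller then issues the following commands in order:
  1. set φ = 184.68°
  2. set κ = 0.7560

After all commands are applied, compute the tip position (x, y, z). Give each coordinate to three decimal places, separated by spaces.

-0.643 -0.053 1.136

initial: κ=0.3918, φ=205.60°, ℓ=1.3666
cmd 1: set φ=184.68° → (κ,φ,ℓ)=(0.3918,184.68°,1.3666) → tip=(-0.3560,-0.0291,1.3022)
cmd 2: set κ=0.7560 → (κ,φ,ℓ)=(0.7560,184.68°,1.3666) → tip=(-0.6432,-0.0527,1.1361)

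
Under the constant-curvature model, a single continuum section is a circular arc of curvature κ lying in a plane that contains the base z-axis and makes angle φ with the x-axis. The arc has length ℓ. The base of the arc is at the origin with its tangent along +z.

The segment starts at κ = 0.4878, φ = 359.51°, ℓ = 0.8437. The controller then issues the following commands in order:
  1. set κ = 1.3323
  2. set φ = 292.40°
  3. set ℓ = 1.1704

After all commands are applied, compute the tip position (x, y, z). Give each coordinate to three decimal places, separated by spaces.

initial: κ=0.4878, φ=359.51°, ℓ=0.8437
cmd 1: set κ=1.3323 → (κ,φ,ℓ)=(1.3323,359.51°,0.8437) → tip=(0.4263,-0.0036,0.6769)
cmd 2: set φ=292.40° → (κ,φ,ℓ)=(1.3323,292.40°,0.8437) → tip=(0.1625,-0.3941,0.6769)
cmd 3: set ℓ=1.1704 → (κ,φ,ℓ)=(1.3323,292.40°,1.1704) → tip=(0.2827,-0.6860,0.7505)

0.283 -0.686 0.751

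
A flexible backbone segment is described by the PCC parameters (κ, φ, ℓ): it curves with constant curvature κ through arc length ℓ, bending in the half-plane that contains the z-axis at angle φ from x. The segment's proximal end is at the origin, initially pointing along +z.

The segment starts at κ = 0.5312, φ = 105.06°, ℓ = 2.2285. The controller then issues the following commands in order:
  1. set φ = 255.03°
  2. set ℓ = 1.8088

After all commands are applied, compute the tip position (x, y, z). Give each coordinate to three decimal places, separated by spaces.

-0.208 -0.777 1.543

initial: κ=0.5312, φ=105.06°, ℓ=2.2285
cmd 1: set φ=255.03° → (κ,φ,ℓ)=(0.5312,255.03°,2.2285) → tip=(-0.3027,-1.1322,1.7433)
cmd 2: set ℓ=1.8088 → (κ,φ,ℓ)=(0.5312,255.03°,1.8088) → tip=(-0.2077,-0.7769,1.5431)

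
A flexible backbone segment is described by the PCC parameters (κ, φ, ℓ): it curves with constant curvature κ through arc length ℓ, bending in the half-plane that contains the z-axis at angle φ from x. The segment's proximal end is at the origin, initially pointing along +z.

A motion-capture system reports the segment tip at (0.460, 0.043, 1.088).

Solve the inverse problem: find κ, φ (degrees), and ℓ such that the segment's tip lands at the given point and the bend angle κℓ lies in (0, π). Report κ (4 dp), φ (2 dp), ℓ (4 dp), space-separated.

ρ = √(x²+y²) = √(0.460² + 0.043²) = 0.46201
φ = atan2(y, x) mod 360° = atan2(0.043, 0.460) = 5.3404°
|p|² = ρ² + z² = 0.46201² + 1.088² = 1.39719
κ = 2ρ / |p|² = 2×0.46201 / 1.39719 = 0.66133
θ = 2·atan2(ρ, z) = 2·atan2(0.46201, 1.088) = 0.80313 rad
ℓ = θ/κ = 0.80313/0.66133 = 1.21440

0.6613 5.34 1.2144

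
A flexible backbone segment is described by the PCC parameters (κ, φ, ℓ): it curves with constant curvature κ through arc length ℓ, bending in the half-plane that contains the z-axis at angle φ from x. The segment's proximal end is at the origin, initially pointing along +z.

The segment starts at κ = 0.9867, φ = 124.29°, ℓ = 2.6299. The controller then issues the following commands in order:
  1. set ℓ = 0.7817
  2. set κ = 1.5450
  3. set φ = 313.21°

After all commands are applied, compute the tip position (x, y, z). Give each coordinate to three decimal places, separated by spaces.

initial: κ=0.9867, φ=124.29°, ℓ=2.6299
cmd 1: set ℓ=0.7817 → (κ,φ,ℓ)=(0.9867,124.29°,0.7817) → tip=(-0.1616,0.2370,0.7065)
cmd 2: set κ=1.5450 → (κ,φ,ℓ)=(1.5450,124.29°,0.7817) → tip=(-0.2351,0.3448,0.6051)
cmd 3: set φ=313.21° → (κ,φ,ℓ)=(1.5450,313.21°,0.7817) → tip=(0.2858,-0.3042,0.6051)

0.286 -0.304 0.605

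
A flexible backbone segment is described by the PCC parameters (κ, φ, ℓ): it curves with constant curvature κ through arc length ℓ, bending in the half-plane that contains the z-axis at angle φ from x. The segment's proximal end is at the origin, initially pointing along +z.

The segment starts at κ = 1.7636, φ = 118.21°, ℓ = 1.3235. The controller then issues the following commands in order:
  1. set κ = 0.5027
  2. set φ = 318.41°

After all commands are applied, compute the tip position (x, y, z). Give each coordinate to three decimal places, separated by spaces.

0.317 -0.282 1.228

initial: κ=1.7636, φ=118.21°, ℓ=1.3235
cmd 1: set κ=0.5027 → (κ,φ,ℓ)=(0.5027,118.21°,1.3235) → tip=(-0.2006,0.3739,1.2280)
cmd 2: set φ=318.41° → (κ,φ,ℓ)=(0.5027,318.41°,1.3235) → tip=(0.3173,-0.2816,1.2280)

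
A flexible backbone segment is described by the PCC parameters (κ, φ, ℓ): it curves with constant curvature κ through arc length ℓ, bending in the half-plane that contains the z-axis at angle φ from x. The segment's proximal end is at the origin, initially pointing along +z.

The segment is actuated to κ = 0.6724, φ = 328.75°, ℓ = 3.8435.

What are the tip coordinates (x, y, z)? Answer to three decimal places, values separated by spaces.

θ = κ·ℓ = 0.6724 × 3.8435 = 2.58437 rad
ρ = (1 − cos θ)/κ = (1 − -0.84873)/0.6724 = 2.74944
z = sin θ / κ = 0.52883/0.6724 = 0.78648
x = ρ cos φ = 2.74944 × cos(328.75°) = 2.35053
y = ρ sin φ = 2.74944 × sin(328.75°) = -1.42634

2.351 -1.426 0.786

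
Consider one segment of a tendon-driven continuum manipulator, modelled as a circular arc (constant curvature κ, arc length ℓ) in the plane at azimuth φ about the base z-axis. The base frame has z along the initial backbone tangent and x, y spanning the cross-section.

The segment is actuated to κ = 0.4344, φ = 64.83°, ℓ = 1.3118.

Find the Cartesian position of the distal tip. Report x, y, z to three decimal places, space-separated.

0.155 0.329 1.242

θ = κ·ℓ = 0.4344 × 1.3118 = 0.56985 rad
ρ = (1 − cos θ)/κ = (1 − 0.84198)/0.4344 = 0.36376
z = sin θ / κ = 0.53950/0.4344 = 1.24195
x = ρ cos φ = 0.36376 × cos(64.83°) = 0.15471
y = ρ sin φ = 0.36376 × sin(64.83°) = 0.32922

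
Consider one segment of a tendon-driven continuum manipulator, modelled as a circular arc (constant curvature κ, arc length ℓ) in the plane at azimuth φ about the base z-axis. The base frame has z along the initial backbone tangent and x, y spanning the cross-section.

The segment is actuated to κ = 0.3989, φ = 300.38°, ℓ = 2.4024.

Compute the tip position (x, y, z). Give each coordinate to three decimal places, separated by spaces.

0.539 -0.919 2.051

θ = κ·ℓ = 0.3989 × 2.4024 = 0.95832 rad
ρ = (1 − cos θ)/κ = (1 − 0.57490)/0.3989 = 1.06569
z = sin θ / κ = 0.81823/0.3989 = 2.05120
x = ρ cos φ = 1.06569 × cos(300.38°) = 0.53895
y = ρ sin φ = 1.06569 × sin(300.38°) = -0.91936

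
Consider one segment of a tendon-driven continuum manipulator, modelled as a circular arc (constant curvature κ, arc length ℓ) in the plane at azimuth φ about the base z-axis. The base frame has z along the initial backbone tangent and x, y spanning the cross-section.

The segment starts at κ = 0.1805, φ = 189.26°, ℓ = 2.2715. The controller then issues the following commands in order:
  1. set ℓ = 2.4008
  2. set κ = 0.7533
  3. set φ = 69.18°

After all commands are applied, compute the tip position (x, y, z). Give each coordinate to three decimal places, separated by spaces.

initial: κ=0.1805, φ=189.26°, ℓ=2.2715
cmd 1: set ℓ=2.4008 → (κ,φ,ℓ)=(0.1805,189.26°,2.4008) → tip=(-0.5054,-0.0824,2.3264)
cmd 2: set κ=0.7533 → (κ,φ,ℓ)=(0.7533,189.26°,2.4008) → tip=(-1.6187,-0.2639,1.2902)
cmd 3: set φ=69.18° → (κ,φ,ℓ)=(0.7533,69.18°,2.4008) → tip=(0.5829,1.5330,1.2902)

0.583 1.533 1.290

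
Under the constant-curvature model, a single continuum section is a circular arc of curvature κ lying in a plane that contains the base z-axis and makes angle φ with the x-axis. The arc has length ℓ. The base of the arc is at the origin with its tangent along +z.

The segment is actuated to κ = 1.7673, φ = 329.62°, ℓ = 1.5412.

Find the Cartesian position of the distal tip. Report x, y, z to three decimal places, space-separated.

θ = κ·ℓ = 1.7673 × 1.5412 = 2.72376 rad
ρ = (1 − cos θ)/κ = (1 − -0.91397)/1.7673 = 1.08299
z = sin θ / κ = 0.40578/1.7673 = 0.22960
x = ρ cos φ = 1.08299 × cos(329.62°) = 0.93429
y = ρ sin φ = 1.08299 × sin(329.62°) = -0.54770

0.934 -0.548 0.230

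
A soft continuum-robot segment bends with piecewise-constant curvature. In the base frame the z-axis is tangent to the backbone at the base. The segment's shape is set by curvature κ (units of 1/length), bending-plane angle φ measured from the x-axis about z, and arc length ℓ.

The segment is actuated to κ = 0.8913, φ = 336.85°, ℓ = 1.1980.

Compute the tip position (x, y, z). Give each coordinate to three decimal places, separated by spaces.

0.534 -0.228 0.983

θ = κ·ℓ = 0.8913 × 1.1980 = 1.06778 rad
ρ = (1 − cos θ)/κ = (1 − 0.48207)/0.8913 = 0.58109
z = sin θ / κ = 0.87613/0.8913 = 0.98298
x = ρ cos φ = 0.58109 × cos(336.85°) = 0.53430
y = ρ sin φ = 0.58109 × sin(336.85°) = -0.22845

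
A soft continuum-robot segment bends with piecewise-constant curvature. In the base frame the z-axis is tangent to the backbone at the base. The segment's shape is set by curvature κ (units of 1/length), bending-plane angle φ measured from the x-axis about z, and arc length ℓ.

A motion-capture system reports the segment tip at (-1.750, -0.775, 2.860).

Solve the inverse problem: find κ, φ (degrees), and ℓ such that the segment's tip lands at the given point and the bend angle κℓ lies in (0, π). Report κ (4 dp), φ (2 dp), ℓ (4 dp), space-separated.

0.3232 203.89 3.6492

ρ = √(x²+y²) = √(-1.750² + -0.775²) = 1.91393
φ = atan2(y, x) mod 360° = atan2(-0.775, -1.750) = 203.8865°
|p|² = ρ² + z² = 1.91393² + 2.860² = 11.84272
κ = 2ρ / |p|² = 2×1.91393 / 11.84272 = 0.32322
θ = 2·atan2(ρ, z) = 2·atan2(1.91393, 2.860) = 1.17952 rad
ℓ = θ/κ = 1.17952/0.32322 = 3.64922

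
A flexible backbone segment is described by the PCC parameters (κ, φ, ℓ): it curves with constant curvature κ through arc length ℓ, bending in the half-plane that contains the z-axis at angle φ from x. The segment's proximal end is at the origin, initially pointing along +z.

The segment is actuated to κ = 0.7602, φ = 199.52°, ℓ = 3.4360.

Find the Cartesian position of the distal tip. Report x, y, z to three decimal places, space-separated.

-2.310 -0.819 0.664

θ = κ·ℓ = 0.7602 × 3.4360 = 2.61205 rad
ρ = (1 − cos θ)/κ = (1 − -0.86304)/0.7602 = 2.45072
z = sin θ / κ = 0.50514/0.7602 = 0.66448
x = ρ cos φ = 2.45072 × cos(199.52°) = -2.30986
y = ρ sin φ = 2.45072 × sin(199.52°) = -0.81887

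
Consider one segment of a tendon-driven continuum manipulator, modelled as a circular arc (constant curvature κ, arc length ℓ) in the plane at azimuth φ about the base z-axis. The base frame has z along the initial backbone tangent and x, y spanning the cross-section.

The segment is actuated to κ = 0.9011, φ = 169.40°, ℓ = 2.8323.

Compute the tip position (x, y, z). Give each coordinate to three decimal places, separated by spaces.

-1.998 0.374 0.617

θ = κ·ℓ = 0.9011 × 2.8323 = 2.55219 rad
ρ = (1 − cos θ)/κ = (1 − -0.83127)/0.9011 = 2.03226
z = sin θ / κ = 0.55587/0.9011 = 0.61688
x = ρ cos φ = 2.03226 × cos(169.40°) = -1.99758
y = ρ sin φ = 2.03226 × sin(169.40°) = 0.37384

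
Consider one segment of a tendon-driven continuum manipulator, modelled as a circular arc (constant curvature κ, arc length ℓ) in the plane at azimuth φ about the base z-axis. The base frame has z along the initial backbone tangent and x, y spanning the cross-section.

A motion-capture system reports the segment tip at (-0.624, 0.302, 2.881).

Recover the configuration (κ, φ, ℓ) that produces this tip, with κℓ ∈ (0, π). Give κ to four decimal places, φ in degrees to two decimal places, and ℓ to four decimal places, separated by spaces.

0.1579 154.17 2.9909

ρ = √(x²+y²) = √(-0.624² + 0.302²) = 0.69324
φ = atan2(y, x) mod 360° = atan2(0.302, -0.624) = 154.1742°
|p|² = ρ² + z² = 0.69324² + 2.881² = 8.78074
κ = 2ρ / |p|² = 2×0.69324 / 8.78074 = 0.15790
θ = 2·atan2(ρ, z) = 2·atan2(0.69324, 2.881) = 0.47227 rad
ℓ = θ/κ = 0.47227/0.15790 = 2.99095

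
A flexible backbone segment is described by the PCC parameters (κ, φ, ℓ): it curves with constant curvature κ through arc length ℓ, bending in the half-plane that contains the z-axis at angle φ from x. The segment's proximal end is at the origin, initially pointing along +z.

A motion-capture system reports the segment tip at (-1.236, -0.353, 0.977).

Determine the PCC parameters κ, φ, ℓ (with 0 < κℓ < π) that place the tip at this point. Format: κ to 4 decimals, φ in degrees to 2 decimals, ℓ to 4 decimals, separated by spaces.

0.9862 195.94 1.8676

ρ = √(x²+y²) = √(-1.236² + -0.353²) = 1.28542
φ = atan2(y, x) mod 360° = atan2(-0.353, -1.236) = 195.9393°
|p|² = ρ² + z² = 1.28542² + 0.977² = 2.60683
κ = 2ρ / |p|² = 2×1.28542 / 2.60683 = 0.98619
θ = 2·atan2(ρ, z) = 2·atan2(1.28542, 0.977) = 1.84177 rad
ℓ = θ/κ = 1.84177/0.98619 = 1.86756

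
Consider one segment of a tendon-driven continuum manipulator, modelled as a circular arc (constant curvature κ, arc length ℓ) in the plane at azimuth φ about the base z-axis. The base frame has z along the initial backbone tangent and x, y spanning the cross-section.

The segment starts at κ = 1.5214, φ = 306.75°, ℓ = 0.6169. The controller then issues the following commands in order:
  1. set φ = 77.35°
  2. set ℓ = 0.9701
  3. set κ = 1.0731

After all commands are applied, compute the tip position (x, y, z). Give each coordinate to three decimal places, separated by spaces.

initial: κ=1.5214, φ=306.75°, ℓ=0.6169
cmd 1: set φ=77.35° → (κ,φ,ℓ)=(1.5214,77.35°,0.6169) → tip=(0.0589,0.2623,0.5302)
cmd 2: set ℓ=0.9701 → (κ,φ,ℓ)=(1.5214,77.35°,0.9701) → tip=(0.1303,0.5806,0.6543)
cmd 3: set κ=1.0731 → (κ,φ,ℓ)=(1.0731,77.35°,0.9701) → tip=(0.1009,0.4498,0.8041)

0.101 0.450 0.804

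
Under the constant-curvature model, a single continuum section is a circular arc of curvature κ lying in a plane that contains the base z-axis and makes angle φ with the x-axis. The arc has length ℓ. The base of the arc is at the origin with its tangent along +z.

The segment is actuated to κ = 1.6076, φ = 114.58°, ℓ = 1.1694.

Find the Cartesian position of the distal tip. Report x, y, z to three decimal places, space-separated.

θ = κ·ℓ = 1.6076 × 1.1694 = 1.87993 rad
ρ = (1 − cos θ)/κ = (1 − -0.30423)/1.6076 = 0.81129
z = sin θ / κ = 0.95260/1.6076 = 0.59256
x = ρ cos φ = 0.81129 × cos(114.58°) = -0.33747
y = ρ sin φ = 0.81129 × sin(114.58°) = 0.73777

-0.337 0.738 0.593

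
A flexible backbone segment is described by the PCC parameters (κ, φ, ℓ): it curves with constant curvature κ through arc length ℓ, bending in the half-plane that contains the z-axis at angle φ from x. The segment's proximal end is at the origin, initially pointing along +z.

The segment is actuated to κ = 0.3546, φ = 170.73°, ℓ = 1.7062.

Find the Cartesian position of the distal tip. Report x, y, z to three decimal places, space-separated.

-0.494 0.081 1.604

θ = κ·ℓ = 0.3546 × 1.7062 = 0.60502 rad
ρ = (1 − cos θ)/κ = (1 − 0.82249)/0.3546 = 0.50059
z = sin θ / κ = 0.56878/0.3546 = 1.60400
x = ρ cos φ = 0.50059 × cos(170.73°) = -0.49405
y = ρ sin φ = 0.50059 × sin(170.73°) = 0.08064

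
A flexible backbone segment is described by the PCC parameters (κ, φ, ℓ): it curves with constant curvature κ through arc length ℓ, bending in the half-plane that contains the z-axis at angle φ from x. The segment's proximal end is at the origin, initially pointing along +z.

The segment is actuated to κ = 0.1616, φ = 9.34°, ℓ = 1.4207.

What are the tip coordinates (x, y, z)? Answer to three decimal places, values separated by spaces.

θ = κ·ℓ = 0.1616 × 1.4207 = 0.22959 rad
ρ = (1 − cos θ)/κ = (1 − 0.97376)/0.1616 = 0.16237
z = sin θ / κ = 0.22757/0.1616 = 1.40825
x = ρ cos φ = 0.16237 × cos(9.34°) = 0.16022
y = ρ sin φ = 0.16237 × sin(9.34°) = 0.02635

0.160 0.026 1.408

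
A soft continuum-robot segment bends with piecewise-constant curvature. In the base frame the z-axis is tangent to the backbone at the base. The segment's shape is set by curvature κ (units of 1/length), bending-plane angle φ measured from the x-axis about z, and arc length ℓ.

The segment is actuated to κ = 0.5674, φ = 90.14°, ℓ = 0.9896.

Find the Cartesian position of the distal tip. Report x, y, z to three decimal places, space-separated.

-0.001 0.271 0.938

θ = κ·ℓ = 0.5674 × 0.9896 = 0.56150 rad
ρ = (1 − cos θ)/κ = (1 − 0.84646)/0.5674 = 0.27061
z = sin θ / κ = 0.53246/0.5674 = 0.93841
x = ρ cos φ = 0.27061 × cos(90.14°) = -0.00066
y = ρ sin φ = 0.27061 × sin(90.14°) = 0.27061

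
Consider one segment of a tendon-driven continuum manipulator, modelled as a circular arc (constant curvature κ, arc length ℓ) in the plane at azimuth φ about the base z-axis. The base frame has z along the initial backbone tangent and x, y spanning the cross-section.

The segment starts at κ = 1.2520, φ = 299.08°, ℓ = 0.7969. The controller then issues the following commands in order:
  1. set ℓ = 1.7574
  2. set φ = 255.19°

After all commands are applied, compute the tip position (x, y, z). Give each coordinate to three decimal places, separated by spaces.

initial: κ=1.2520, φ=299.08°, ℓ=0.7969
cmd 1: set ℓ=1.7574 → (κ,φ,ℓ)=(1.2520,299.08°,1.7574) → tip=(0.6167,-1.1090,0.6456)
cmd 2: set φ=255.19° → (κ,φ,ℓ)=(1.2520,255.19°,1.7574) → tip=(-0.3244,-1.2268,0.6456)

-0.324 -1.227 0.646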